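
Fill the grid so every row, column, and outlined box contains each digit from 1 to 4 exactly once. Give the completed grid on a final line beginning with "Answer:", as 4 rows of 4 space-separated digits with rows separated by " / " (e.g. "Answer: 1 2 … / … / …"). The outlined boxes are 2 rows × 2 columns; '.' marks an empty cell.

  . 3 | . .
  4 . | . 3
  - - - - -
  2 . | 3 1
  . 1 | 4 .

Step 1. [r2c3∈{1,2}] 1 has one home in row 2: r2c3, so r2c3=1.
Step 2. [r4c4∈{2}] r4c4's peers cover all but 2. So r4c4=2.
Step 3. [r1c3∈{2}] r1c3 has the single candidate 2, so r1c3=2.
Step 4. [r4c1∈{3}] only 3 remains possible at r4c1, so r4c1=3.
Step 5. [r1c1∈{1}] nothing but 1 survives at r1c1 ⇒ r1c1=1.
Step 6. [r3c2∈{4}] r3c2 has the single candidate 4, so r3c2=4.
Step 7. [r2c2∈{2}] nothing but 2 survives at r2c2 ⇒ r2c2=2.
Step 8. [r1c4∈{4}] r1c4 has the single candidate 4, so r1c4=4.

Answer: 1 3 2 4 / 4 2 1 3 / 2 4 3 1 / 3 1 4 2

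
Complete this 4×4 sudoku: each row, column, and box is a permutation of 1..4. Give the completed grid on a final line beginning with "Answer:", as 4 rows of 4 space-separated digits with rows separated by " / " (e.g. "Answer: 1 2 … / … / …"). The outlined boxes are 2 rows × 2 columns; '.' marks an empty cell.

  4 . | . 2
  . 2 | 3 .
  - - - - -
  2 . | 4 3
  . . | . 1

Step 1. [r1c2∈{1,3}] 3 has one home in row 1: r1c2. So r1c2=3.
Step 2. [r2c1∈{1}] r2c1's peers cover all but 1, so r2c1=1.
Step 3. [r2c4∈{4}] only 4 remains possible at r2c4 ⇒ r2c4=4.
Step 4. [r4c2∈{4}] r4c2 has the single candidate 4 ⇒ r4c2=4.
Step 5. [r1c3∈{1}] only 1 remains possible at r1c3, so r1c3=1.
Step 6. [r3c2∈{1}] r3c2 has the single candidate 1. So r3c2=1.
Step 7. [r4c1∈{3}] nothing but 3 survives at r4c1, so r4c1=3.
Step 8. [r4c3∈{2}] only 2 remains possible at r4c3, so r4c3=2.

Answer: 4 3 1 2 / 1 2 3 4 / 2 1 4 3 / 3 4 2 1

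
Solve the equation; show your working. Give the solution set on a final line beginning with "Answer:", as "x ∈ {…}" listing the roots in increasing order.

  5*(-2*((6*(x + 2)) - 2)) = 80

Step 1. [5*(-2*((6*(x + 2)) - 2)) = 80] 5·(inner) — divide through by 5. So div: -2*((6*(x + 2)) - 2) = 16.
Step 2. [-2*((6*(x + 2)) - 2) = 16] divide by the outer -2. So div: (6*(x + 2)) - 2 = -8.
Step 3. [(6*(x + 2)) - 2 = -8] the outer -2 inverts by adding 2, so sub: 6*(x + 2) = -6.
Step 4. [6*(x + 2) = -6] leading coefficient 6: divide by 6. So div: x + 2 = -1.
Step 5. [x + 2 = -1] +2 is outermost — subtract 2 both sides ⇒ sub: x = -3.

Answer: x ∈ {-3}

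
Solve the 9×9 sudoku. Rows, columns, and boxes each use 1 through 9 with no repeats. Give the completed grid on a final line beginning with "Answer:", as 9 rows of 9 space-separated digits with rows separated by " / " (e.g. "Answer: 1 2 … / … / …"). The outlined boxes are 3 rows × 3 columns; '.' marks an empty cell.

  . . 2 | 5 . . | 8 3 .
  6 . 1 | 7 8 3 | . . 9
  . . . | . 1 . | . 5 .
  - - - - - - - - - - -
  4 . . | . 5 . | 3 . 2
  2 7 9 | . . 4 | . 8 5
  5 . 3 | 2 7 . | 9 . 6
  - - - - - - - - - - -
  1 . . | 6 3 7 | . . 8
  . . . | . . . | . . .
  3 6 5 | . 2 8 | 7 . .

Step 1. [r6c6∈{1}] nothing but 1 survives at r6c6, so r6c6=1.
Step 2. [r7c3∈{4}] nothing but 4 survives at r7c3, so r7c3=4.
Step 3. [r8c8∈{1,2,4,6,9}] in col 8, 6 fits only at r8c8 ⇒ r8c8=6.
Step 4. [r6c2∈{8}] r6c2 is down to just 8. So r6c2=8.
Step 5. [r1c9∈{1,4,7}] row 1 places 1 nowhere but r1c9 ⇒ r1c9=1.
Step 6. [r9c9∈{4}] nothing but 4 survives at r9c9. So r9c9=4.
Step 7. [r1c1∈{7,9}] in row 1, 7 fits only at r1c1, so r1c1=7.
Step 8. [r3c7∈{2,4,6}] 6 has one home in col 7: r3c7, so r3c7=6.
Step 9. [r2c7∈{2,4}] across col 7, 4 lands solely at r2c7, so r2c7=4.
Step 10. [r8c6∈{5,9}] r8c6 is the only open cell in col 6 admitting 5, so r8c6=5.
Step 11. [r5c7∈{1}] r5c7 has the single candidate 1 ⇒ r5c7=1.
Step 12. [r8c4∈{1,4,9}] 1 has one home in row 8: r8c4. So r8c4=1.
Step 13. [r9c4∈{9}] r9c4 is down to just 9. So r9c4=9.
Step 14. [r1c5∈{4,6,9}] across col 5, 9 lands solely at r1c5. So r1c5=9.
Step 15. [r8c7∈{2}] r8c7's peers cover all but 2. So r8c7=2.
Step 16. [r8c2∈{9}] r8c2 is down to just 9. So r8c2=9.
Step 17. [r8c1∈{8}] r8c1 is down to just 8. So r8c1=8.
Step 18. [r3c4∈{4}] r3c4 has the single candidate 4. So r3c4=4.
Step 19. [r4c3∈{6}] nothing but 6 survives at r4c3 ⇒ r4c3=6.
Step 20. [r7c7∈{5}] r7c7 has the single candidate 5 ⇒ r7c7=5.
Step 21. [r1c6∈{6}] only 6 remains possible at r1c6, so r1c6=6.
Step 22. [r4c4∈{8}] r4c4's peers cover all but 8, so r4c4=8.
Step 23. [r5c4∈{3}] r5c4 has the single candidate 3. So r5c4=3.
Step 24. [r2c2∈{5}] r2c2 is down to just 5, so r2c2=5.
Step 25. [r3c6∈{2}] r3c6 is down to just 2, so r3c6=2.
Step 26. [r6c8∈{4}] r6c8's peers cover all but 4. So r6c8=4.
Step 27. [r8c5∈{4}] r8c5 is down to just 4. So r8c5=4.
Step 28. [r3c3∈{8}] r3c3's peers cover all but 8. So r3c3=8.
Step 29. [r9c8∈{1}] r9c8 has the single candidate 1 ⇒ r9c8=1.
Step 30. [r1c2∈{4}] r1c2's peers cover all but 4 ⇒ r1c2=4.
Step 31. [r4c2∈{1}] r4c2 has the single candidate 1 ⇒ r4c2=1.
Step 32. [r3c1∈{9}] r3c1 has the single candidate 9, so r3c1=9.
Step 33. [r4c6∈{9}] nothing but 9 survives at r4c6 ⇒ r4c6=9.
Step 34. [r8c3∈{7}] nothing but 7 survives at r8c3 ⇒ r8c3=7.
Step 35. [r3c9∈{7}] nothing but 7 survives at r3c9, so r3c9=7.
Step 36. [r2c8∈{2}] only 2 remains possible at r2c8. So r2c8=2.
Step 37. [r5c5∈{6}] r5c5 has the single candidate 6. So r5c5=6.
Step 38. [r8c9∈{3}] r8c9 is down to just 3, so r8c9=3.
Step 39. [r7c2∈{2}] nothing but 2 survives at r7c2. So r7c2=2.
Step 40. [r3c2∈{3}] r3c2 is down to just 3, so r3c2=3.
Step 41. [r7c8∈{9}] r7c8 is down to just 9 ⇒ r7c8=9.
Step 42. [r4c8∈{7}] only 7 remains possible at r4c8. So r4c8=7.

Answer: 7 4 2 5 9 6 8 3 1 / 6 5 1 7 8 3 4 2 9 / 9 3 8 4 1 2 6 5 7 / 4 1 6 8 5 9 3 7 2 / 2 7 9 3 6 4 1 8 5 / 5 8 3 2 7 1 9 4 6 / 1 2 4 6 3 7 5 9 8 / 8 9 7 1 4 5 2 6 3 / 3 6 5 9 2 8 7 1 4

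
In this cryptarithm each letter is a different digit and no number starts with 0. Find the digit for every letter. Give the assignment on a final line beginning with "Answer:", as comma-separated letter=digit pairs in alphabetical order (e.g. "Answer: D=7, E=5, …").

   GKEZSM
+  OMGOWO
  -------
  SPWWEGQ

Step 1. [S] S is the leading digit of a 7-digit sum of two 6-digit numbers; the final carry is exactly 1. So S=1.
Step 2. [col 1: M + O ≡ Q (mod 10)] O=9 is one option consistent with column 1 (M + O ≡ Q (mod 10), carry-in 0) — take it, so O=9.
Step 3. [col 1: M + O ≡ Q (mod 10)] Q=2 is one option consistent with column 1 (M + O ≡ Q (mod 10), carry-in 0) — take it. So Q=2.
Step 4. [col 1: M + O ≡ Q (mod 10)] column 1 reads M+O+carry(0)=Q with O=9, Q=2; with digits 1,2,9 already taken and all letters distinct, the only value for M is 3 ⇒ M=3.
Step 5. [col 2: S + W ≡ G (mod 10)] no forcing yet in column 2 (carry-in 1); G=6 is free and consistent — try it. So G=6.
Step 6. [col 2: S + W ≡ G (mod 10)] from column 2 (S=1, G=6, carry-in 1, digits 1,2,3,6,9 already taken and all letters distinct): W must equal 4. So W=4.
Step 7. [col 3: Z + O ≡ E (mod 10)] column 3 reads Z+O+carry(0)=E with O=9; with digits 1,2,3,4,6,9 already taken and all letters distinct, the only value for E is 7. So E=7.
Step 8. [col 3: Z + O ≡ E (mod 10)] column 3 reads Z+O+carry(0)=E with O=9, E=7; with digits 1,2,3,4,6,7,9 already taken and all letters distinct, the only value for Z is 8. So Z=8.
Step 9. [col 5: K + M ≡ W (mod 10)] column 5 reads K+M+carry(1)=W with M=3, W=4; with digits 1,2,3,4,6,7,8,9 already taken and all letters distinct, the only value for K is 0 ⇒ K=0.
Step 10. [col 6: G + O ≡ P (mod 10)] in column 6 we have G+O≡P with carry-in 0; given G=6, O=9 and digits 0,1,2,3,4,6,7,8,9 already taken and all letters distinct, that pins P to 5 ⇒ P=5.

Answer: E=7, G=6, K=0, M=3, O=9, P=5, Q=2, S=1, W=4, Z=8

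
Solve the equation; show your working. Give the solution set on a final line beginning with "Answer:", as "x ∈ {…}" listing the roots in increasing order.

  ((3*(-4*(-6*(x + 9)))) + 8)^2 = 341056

Step 1. [((3*(-4*(-6*(x + 9)))) + 8)^2 = 341056] LHS squared, RHS 341056 ≥ 0: apply √ (±) ⇒ sqrt: (3*(-4*(-6*(x + 9)))) + 8 = 584 or -584.
Step 2. [(3*(-4*(-6*(x + 9)))) + 8 = 584 or -584] peel the +8: subtract 8 from each side, so sub: 3*(-4*(-6*(x + 9))) = 576 or -592.
Step 3. [3*(-4*(-6*(x + 9))) = 576 or -592] divide by the outer 3. So div: -4*(-6*(x + 9)) = 192 or -592/3.
Step 4. [-4*(-6*(x + 9)) = 192 or -592/3] divide by the outer -4, so div: -6*(x + 9) = -48 or 148/3.
Step 5. [-6*(x + 9) = -48 or 148/3] LHS = -6·(…); ÷-6 both sides ⇒ div: x + 9 = 8 or -74/9.
Step 6. [x + 9 = 8 or -74/9] 9 comes off first (subtract 9). So sub: x = -1 or -155/9.

Answer: x ∈ {-155/9, -1}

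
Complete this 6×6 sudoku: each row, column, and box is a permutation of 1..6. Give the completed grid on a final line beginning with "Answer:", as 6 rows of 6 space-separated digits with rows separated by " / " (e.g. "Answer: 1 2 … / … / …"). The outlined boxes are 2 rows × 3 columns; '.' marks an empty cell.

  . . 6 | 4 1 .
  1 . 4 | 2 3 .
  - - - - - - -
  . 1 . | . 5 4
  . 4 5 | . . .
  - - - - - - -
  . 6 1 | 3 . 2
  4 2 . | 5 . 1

Step 1. [r3c4∈{6}] r3c4's peers cover all but 6 ⇒ r3c4=6.
Step 2. [r1c1∈{2,3,5}] in row 1, 2 fits only at r1c1 ⇒ r1c1=2.
Step 3. [r3c1∈{3}] only 3 remains possible at r3c1 ⇒ r3c1=3.
Step 4. [r2c2∈{5}] nothing but 5 survives at r2c2 ⇒ r2c2=5.
Step 5. [r1c6∈{5}] r1c6 is down to just 5, so r1c6=5.
Step 6. [r1c2∈{3}] r1c2 is down to just 3 ⇒ r1c2=3.
Step 7. [r4c5∈{2}] r4c5's peers cover all but 2, so r4c5=2.
Step 8. [r2c6∈{6}] nothing but 6 survives at r2c6 ⇒ r2c6=6.
Step 9. [r6c3∈{3}] r6c3 has the single candidate 3 ⇒ r6c3=3.
Step 10. [r6c5∈{6}] r6c5 is down to just 6, so r6c5=6.
Step 11. [r4c6∈{3}] r4c6 is down to just 3. So r4c6=3.
Step 12. [r5c1∈{5}] only 5 remains possible at r5c1. So r5c1=5.
Step 13. [r4c1∈{6}] r4c1 is down to just 6. So r4c1=6.
Step 14. [r4c4∈{1}] r4c4 is down to just 1, so r4c4=1.
Step 15. [r5c5∈{4}] nothing but 4 survives at r5c5. So r5c5=4.
Step 16. [r3c3∈{2}] r3c3's peers cover all but 2. So r3c3=2.

Answer: 2 3 6 4 1 5 / 1 5 4 2 3 6 / 3 1 2 6 5 4 / 6 4 5 1 2 3 / 5 6 1 3 4 2 / 4 2 3 5 6 1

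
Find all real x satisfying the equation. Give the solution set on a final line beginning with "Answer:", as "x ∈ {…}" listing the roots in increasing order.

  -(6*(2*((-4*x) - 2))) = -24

Step 1. [-(6*(2*((-4*x) - 2))) = -24] flip signs both sides ⇒ neg: 6*(2*((-4*x) - 2)) = 24.
Step 2. [6*(2*((-4*x) - 2)) = 24] LHS = 6·(…); ÷6 both sides, so div: 2*((-4*x) - 2) = 4.
Step 3. [2*((-4*x) - 2) = 4] LHS = 2·(…); ÷2 both sides, so div: (-4*x) - 2 = 2.
Step 4. [(-4*x) - 2 = 2] the outer -2 inverts by adding 2, so sub: -4*x = 4.
Step 5. [-4*x = 4] divide by the outer -4. So div: x = -1.

Answer: x ∈ {-1}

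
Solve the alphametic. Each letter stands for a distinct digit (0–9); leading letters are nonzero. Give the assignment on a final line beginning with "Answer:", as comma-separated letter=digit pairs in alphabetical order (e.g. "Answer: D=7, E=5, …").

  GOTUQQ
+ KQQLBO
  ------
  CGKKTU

Step 1. [col 1: Q + O ≡ U (mod 10)] column 1 (Q + O ≡ U (mod 10), carry-in 0) doesn't pin O yet; pick O=8 and continue ⇒ O=8.
Step 2. [col 1: Q + O ≡ U (mod 10)] several values work for Q in column 1 (Q + O ≡ U (mod 10), carry-in 0); try Q=5. So Q=5.
Step 3. [col 1: Q + O ≡ U (mod 10)] column 1: given Q=5, O=8, carry-in 0, and digits 5,8 already taken and all letters distinct, Q+O≡U (mod 10) forces U=3, so U=3.
Step 4. [col 2: Q + B ≡ T (mod 10)] B=0 is one option consistent with column 2 (Q + B ≡ T (mod 10), carry-in 1) — take it ⇒ B=0.
Step 5. [col 2: Q + B ≡ T (mod 10)] column 2: given Q=5, B=0, carry-in 1, and digits 0,3,5,8 already taken and all letters distinct, Q+B≡T (mod 10) forces T=6. So T=6.
Step 6. [col 3: U + L ≡ K (mod 10)] several values work for K in column 3 (U + L ≡ K (mod 10), carry-in 0); try K=2, so K=2.
Step 7. [col 3: U + L ≡ K (mod 10)] column 3 reads U+L+carry(0)=K with U=3, K=2; with digits 0,2,3,5,6,8 already taken and all letters distinct, the only value for L is 9. So L=9.
Step 8. [col 5: O + Q ≡ G (mod 10)] column 5 reads O+Q+carry(1)=G with O=8, Q=5; with digits 0,2,3,5,6,8,9 already taken and all letters distinct, the only value for G is 4. So G=4.
Step 9. [col 6: G + K ≡ C (mod 10)] column 6 reads G+K+carry(1)=C with G=4, K=2; with digits 0,2,3,4,5,6,8,9 already taken and all letters distinct, the only value for C is 7, so C=7.

Answer: B=0, C=7, G=4, K=2, L=9, O=8, Q=5, T=6, U=3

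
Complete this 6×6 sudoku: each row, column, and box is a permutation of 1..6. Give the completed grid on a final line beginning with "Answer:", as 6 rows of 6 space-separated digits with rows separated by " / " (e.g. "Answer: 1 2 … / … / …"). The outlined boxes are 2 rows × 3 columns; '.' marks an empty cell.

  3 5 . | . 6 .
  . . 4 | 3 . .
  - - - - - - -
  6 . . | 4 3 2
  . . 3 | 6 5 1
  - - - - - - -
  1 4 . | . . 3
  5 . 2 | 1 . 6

Step 1. [r2c1∈{2}] nothing but 2 survives at r2c1, so r2c1=2.
Step 2. [r1c3∈{1}] only 1 remains possible at r1c3, so r1c3=1.
Step 3. [r1c4∈{2}] r1c4 has the single candidate 2, so r1c4=2.
Step 4. [r5c5∈{2}] r5c5's peers cover all but 2. So r5c5=2.
Step 5. [r5c4∈{5}] r5c4 is down to just 5, so r5c4=5.
Step 6. [r1c6∈{4}] r1c6 has the single candidate 4, so r1c6=4.
Step 7. [r6c2∈{3}] r6c2's peers cover all but 3. So r6c2=3.
Step 8. [r2c6∈{5}] only 5 remains possible at r2c6. So r2c6=5.
Step 9. [r4c1∈{4}] r4c1 has the single candidate 4, so r4c1=4.
Step 10. [r6c5∈{4}] r6c5 has the single candidate 4. So r6c5=4.
Step 11. [r2c2∈{6}] nothing but 6 survives at r2c2, so r2c2=6.
Step 12. [r3c2∈{1}] nothing but 1 survives at r3c2. So r3c2=1.
Step 13. [r3c3∈{5}] r3c3's peers cover all but 5, so r3c3=5.
Step 14. [r2c5∈{1}] only 1 remains possible at r2c5 ⇒ r2c5=1.
Step 15. [r5c3∈{6}] nothing but 6 survives at r5c3, so r5c3=6.
Step 16. [r4c2∈{2}] r4c2 has the single candidate 2. So r4c2=2.

Answer: 3 5 1 2 6 4 / 2 6 4 3 1 5 / 6 1 5 4 3 2 / 4 2 3 6 5 1 / 1 4 6 5 2 3 / 5 3 2 1 4 6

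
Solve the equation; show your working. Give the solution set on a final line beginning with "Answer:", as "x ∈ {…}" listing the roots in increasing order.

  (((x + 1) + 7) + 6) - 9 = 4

Step 1. [(((x + 1) + 7) + 6) - 9 = 4] add 9: x sits inside (… - 9). So sub: ((x + 1) + 7) + 6 = 13.
Step 2. [((x + 1) + 7) + 6 = 13] peel the +6: subtract 6 from each side ⇒ sub: (x + 1) + 7 = 7.
Step 3. [(x + 1) + 7 = 7] peel the +7: subtract 7 from each side. So sub: x + 1 = 0.
Step 4. [x + 1 = 0] peel the +1: subtract 1 from each side, so sub: x = -1.

Answer: x ∈ {-1}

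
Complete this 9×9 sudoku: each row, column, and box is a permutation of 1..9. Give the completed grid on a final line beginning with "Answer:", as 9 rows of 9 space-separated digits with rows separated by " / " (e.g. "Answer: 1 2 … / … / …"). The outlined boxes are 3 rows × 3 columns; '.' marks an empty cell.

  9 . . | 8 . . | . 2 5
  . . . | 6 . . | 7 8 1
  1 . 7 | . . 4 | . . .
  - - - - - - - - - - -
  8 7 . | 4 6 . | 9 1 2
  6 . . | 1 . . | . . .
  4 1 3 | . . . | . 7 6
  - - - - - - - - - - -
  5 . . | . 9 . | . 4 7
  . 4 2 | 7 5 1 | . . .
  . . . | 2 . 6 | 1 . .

Step 1. [r8c1∈{3}] r8c1 is down to just 3. So r8c1=3.
Step 2. [r4c6∈{3,5}] 3 has one home in row 4: r4c6. So r4c6=3.
Step 3. [r7c6∈{8}] nothing but 8 survives at r7c6 ⇒ r7c6=8.
Step 4. [r5c2∈{2,5,9}] r5c2 is the only open cell in box 4 admitting 2 ⇒ r5c2=2.
Step 5. [r2c6∈{2,5,9}] r2c6 is the only open cell in row 2 admitting 9. So r2c6=9.
Step 6. [r7c2∈{6}] r7c2 has the single candidate 6. So r7c2=6.
Step 7. [r9c2∈{8,9}] across col 2, 9 lands solely at r9c2 ⇒ r9c2=9.
Step 8. [r1c7∈{3,4,6}] r1c7 is the only open cell in box 3 admitting 4, so r1c7=4.
Step 9. [r1c2∈{3}] nothing but 3 survives at r1c2, so r1c2=3.
Step 10. [r2c5∈{2,3}] in row 2, 3 fits only at r2c5, so r2c5=3.
Step 11. [r4c3∈{5}] r4c3 is down to just 5. So r4c3=5.
Step 12. [r1c6∈{7}] r1c6 is down to just 7, so r1c6=7.
Step 13. [r5c6∈{5}] r5c6 is down to just 5, so r5c6=5.
Step 14. [r5c8∈{3}] nothing but 3 survives at r5c8 ⇒ r5c8=3.
Step 15. [r5c7∈{8}] only 8 remains possible at r5c7, so r5c7=8.
Step 16. [r9c9∈{3,8}] in row 9, 3 fits only at r9c9 ⇒ r9c9=3.
Step 17. [r3c9∈{9}] r3c9's peers cover all but 9 ⇒ r3c9=9.
Step 18. [r3c8∈{6}] nothing but 6 survives at r3c8, so r3c8=6.
Step 19. [r6c6∈{2}] r6c6 is down to just 2 ⇒ r6c6=2.
Step 20. [r2c2∈{5}] r2c2's peers cover all but 5 ⇒ r2c2=5.
Step 21. [r6c7∈{5}] only 5 remains possible at r6c7. So r6c7=5.
Step 22. [r6c5∈{8}] r6c5 is down to just 8, so r6c5=8.
Step 23. [r2c1∈{2}] nothing but 2 survives at r2c1, so r2c1=2.
Step 24. [r7c3∈{1}] nothing but 1 survives at r7c3. So r7c3=1.
Step 25. [r8c7∈{6}] only 6 remains possible at r8c7, so r8c7=6.
Step 26. [r5c5∈{7}] only 7 remains possible at r5c5 ⇒ r5c5=7.
Step 27. [r7c4∈{3}] r7c4 has the single candidate 3. So r7c4=3.
Step 28. [r3c2∈{8}] only 8 remains possible at r3c2, so r3c2=8.
Step 29. [r9c1∈{7}] r9c1 is down to just 7. So r9c1=7.
Step 30. [r3c5∈{2}] r3c5 is down to just 2, so r3c5=2.
Step 31. [r5c3∈{9}] nothing but 9 survives at r5c3. So r5c3=9.
Step 32. [r5c9∈{4}] r5c9's peers cover all but 4 ⇒ r5c9=4.
Step 33. [r8c9∈{8}] nothing but 8 survives at r8c9. So r8c9=8.
Step 34. [r6c4∈{9}] r6c4 has the single candidate 9. So r6c4=9.
Step 35. [r7c7∈{2}] r7c7 has the single candidate 2 ⇒ r7c7=2.
Step 36. [r1c5∈{1}] r1c5 has the single candidate 1 ⇒ r1c5=1.
Step 37. [r8c8∈{9}] r8c8 is down to just 9. So r8c8=9.
Step 38. [r3c4∈{5}] r3c4 has the single candidate 5 ⇒ r3c4=5.
Step 39. [r9c3∈{8}] only 8 remains possible at r9c3. So r9c3=8.
Step 40. [r9c8∈{5}] r9c8 has the single candidate 5. So r9c8=5.
Step 41. [r9c5∈{4}] r9c5 is down to just 4. So r9c5=4.
Step 42. [r1c3∈{6}] only 6 remains possible at r1c3, so r1c3=6.
Step 43. [r3c7∈{3}] r3c7 is down to just 3 ⇒ r3c7=3.
Step 44. [r2c3∈{4}] r2c3's peers cover all but 4 ⇒ r2c3=4.

Answer: 9 3 6 8 1 7 4 2 5 / 2 5 4 6 3 9 7 8 1 / 1 8 7 5 2 4 3 6 9 / 8 7 5 4 6 3 9 1 2 / 6 2 9 1 7 5 8 3 4 / 4 1 3 9 8 2 5 7 6 / 5 6 1 3 9 8 2 4 7 / 3 4 2 7 5 1 6 9 8 / 7 9 8 2 4 6 1 5 3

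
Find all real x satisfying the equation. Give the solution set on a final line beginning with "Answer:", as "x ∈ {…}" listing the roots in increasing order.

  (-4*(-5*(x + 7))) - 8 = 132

Step 1. [(-4*(-5*(x + 7))) - 8 = 132] -4 | LHS and -4 | 132: pull -4 out ⇒ factor: (-5*(x + 7)) + 2 = -33.
Step 2. [(-5*(x + 7)) + 2 = -33] subtract 2: x sits inside (… + 2), so sub: -5*(x + 7) = -35.
Step 3. [-5*(x + 7) = -35] leading coefficient -5: divide by -5 ⇒ div: x + 7 = 7.
Step 4. [x + 7 = 7] the outer +7 inverts by subtracting 7, so sub: x = 0.

Answer: x ∈ {0}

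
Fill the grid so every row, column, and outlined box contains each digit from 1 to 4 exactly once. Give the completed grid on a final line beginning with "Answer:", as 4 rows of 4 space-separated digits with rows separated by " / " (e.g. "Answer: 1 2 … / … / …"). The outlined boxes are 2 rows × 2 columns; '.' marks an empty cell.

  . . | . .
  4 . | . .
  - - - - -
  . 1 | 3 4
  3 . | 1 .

Step 1. [r2c3∈{2}] r2c3's peers cover all but 2 ⇒ r2c3=2.
Step 2. [r3c1∈{2}] only 2 remains possible at r3c1, so r3c1=2.
Step 3. [r2c4∈{1,3}] r2c4 is the only open cell in row 2 admitting 1 ⇒ r2c4=1.
Step 4. [r1c2∈{2,3}] in row 1, 2 fits only at r1c2. So r1c2=2.
Step 5. [r1c4∈{3}] r1c4's peers cover all but 3 ⇒ r1c4=3.
Step 6. [r4c4∈{2}] only 2 remains possible at r4c4, so r4c4=2.
Step 7. [r1c1∈{1}] r1c1 is down to just 1 ⇒ r1c1=1.
Step 8. [r2c2∈{3}] r2c2's peers cover all but 3. So r2c2=3.
Step 9. [r1c3∈{4}] r1c3's peers cover all but 4 ⇒ r1c3=4.
Step 10. [r4c2∈{4}] r4c2's peers cover all but 4 ⇒ r4c2=4.

Answer: 1 2 4 3 / 4 3 2 1 / 2 1 3 4 / 3 4 1 2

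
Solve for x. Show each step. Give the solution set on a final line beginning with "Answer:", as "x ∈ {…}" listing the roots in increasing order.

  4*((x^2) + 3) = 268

Step 1. [4*((x^2) + 3) = 268] LHS = 4·(…); ÷4 both sides ⇒ div: (x^2) + 3 = 67.
Step 2. [(x^2) + 3 = 67] the outer +3 inverts by subtracting 3. So sub: x^2 = 64.
Step 3. [x^2 = 64] 64 ≥ 0, LHS is (·)² — take ±√, so sqrt: x = 8 or -8.

Answer: x ∈ {-8, 8}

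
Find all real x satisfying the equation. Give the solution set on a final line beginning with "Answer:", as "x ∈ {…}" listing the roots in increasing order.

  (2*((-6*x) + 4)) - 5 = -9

Step 1. [(2*((-6*x) + 4)) - 5 = -9] 5 comes off first (add 5). So sub: 2*((-6*x) + 4) = -4.
Step 2. [2*((-6*x) + 4) = -4] 2·(inner) — divide through by 2. So div: (-6*x) + 4 = -2.
Step 3. [(-6*x) + 4 = -2] +4 is outermost — subtract 4 both sides. So sub: -6*x = -6.
Step 4. [-6*x = -6] leading coefficient -6: divide by -6 ⇒ div: x = 1.

Answer: x ∈ {1}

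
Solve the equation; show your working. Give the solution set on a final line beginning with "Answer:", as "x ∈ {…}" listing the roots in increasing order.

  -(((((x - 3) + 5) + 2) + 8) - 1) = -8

Step 1. [-(((((x - 3) + 5) + 2) + 8) - 1) = -8] flip signs both sides ⇒ neg: ((((x - 3) + 5) + 2) + 8) - 1 = 8.
Step 2. [((((x - 3) + 5) + 2) + 8) - 1 = 8] -1 is outermost — add 1 both sides ⇒ sub: (((x - 3) + 5) + 2) + 8 = 9.
Step 3. [(((x - 3) + 5) + 2) + 8 = 9] 8 comes off first (subtract 8). So sub: ((x - 3) + 5) + 2 = 1.
Step 4. [((x - 3) + 5) + 2 = 1] the outer +2 inverts by subtracting 2. So sub: (x - 3) + 5 = -1.
Step 5. [(x - 3) + 5 = -1] the outer +5 inverts by subtracting 5. So sub: x - 3 = -6.
Step 6. [x - 3 = -6] peel the -3: add 3 from each side. So sub: x = -3.

Answer: x ∈ {-3}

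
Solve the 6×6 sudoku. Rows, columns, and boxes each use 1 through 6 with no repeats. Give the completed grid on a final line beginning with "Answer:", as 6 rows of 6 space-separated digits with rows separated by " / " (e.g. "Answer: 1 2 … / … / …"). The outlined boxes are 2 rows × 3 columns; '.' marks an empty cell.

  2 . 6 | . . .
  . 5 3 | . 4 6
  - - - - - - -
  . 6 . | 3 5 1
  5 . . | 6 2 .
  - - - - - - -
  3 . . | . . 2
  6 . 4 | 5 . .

Step 1. [r5c2∈{1}] r5c2's peers cover all but 1, so r5c2=1.
Step 2. [r6c5∈{1,3}] in row 6, 1 fits only at r6c5, so r6c5=1.
Step 3. [r1c2∈{4}] nothing but 4 survives at r1c2, so r1c2=4.
Step 4. [r2c1∈{1}] r2c1 is down to just 1 ⇒ r2c1=1.
Step 5. [r1c6∈{3,5}] r1c6 is the only open cell in row 1 admitting 5, so r1c6=5.
Step 6. [r3c3∈{2}] only 2 remains possible at r3c3. So r3c3=2.
Step 7. [r1c4∈{1}] r1c4 is down to just 1. So r1c4=1.
Step 8. [r3c1∈{4}] nothing but 4 survives at r3c1. So r3c1=4.
Step 9. [r6c2∈{2}] r6c2's peers cover all but 2 ⇒ r6c2=2.
Step 10. [r6c6∈{3}] r6c6 has the single candidate 3, so r6c6=3.
Step 11. [r4c3∈{1}] only 1 remains possible at r4c3 ⇒ r4c3=1.
Step 12. [r5c5∈{6}] only 6 remains possible at r5c5, so r5c5=6.
Step 13. [r4c6∈{4}] only 4 remains possible at r4c6 ⇒ r4c6=4.
Step 14. [r4c2∈{3}] r4c2 is down to just 3, so r4c2=3.
Step 15. [r2c4∈{2}] nothing but 2 survives at r2c4, so r2c4=2.
Step 16. [r5c4∈{4}] r5c4 is down to just 4 ⇒ r5c4=4.
Step 17. [r1c5∈{3}] r1c5 is down to just 3, so r1c5=3.
Step 18. [r5c3∈{5}] nothing but 5 survives at r5c3 ⇒ r5c3=5.

Answer: 2 4 6 1 3 5 / 1 5 3 2 4 6 / 4 6 2 3 5 1 / 5 3 1 6 2 4 / 3 1 5 4 6 2 / 6 2 4 5 1 3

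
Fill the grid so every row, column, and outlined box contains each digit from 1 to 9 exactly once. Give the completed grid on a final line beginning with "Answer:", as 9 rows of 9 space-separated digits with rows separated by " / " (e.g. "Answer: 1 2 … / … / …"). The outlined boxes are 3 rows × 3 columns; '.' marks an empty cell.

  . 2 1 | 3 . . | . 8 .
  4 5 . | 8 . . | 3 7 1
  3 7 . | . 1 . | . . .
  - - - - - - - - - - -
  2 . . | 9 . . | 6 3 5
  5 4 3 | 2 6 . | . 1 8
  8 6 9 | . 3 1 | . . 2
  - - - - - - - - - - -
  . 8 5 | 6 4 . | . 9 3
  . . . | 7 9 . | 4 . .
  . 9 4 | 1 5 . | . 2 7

Step 1. [r4c6∈{4,7,8}] row 4 places 4 nowhere but r4c6, so r4c6=4.
Step 2. [r8c9∈{6}] only 6 remains possible at r8c9 ⇒ r8c9=6.
Step 3. [r1c1∈{6,9}] col 1 places 9 nowhere but r1c1. So r1c1=9.
Step 4. [r1c6∈{5,6,7}] across row 1, 6 lands solely at r1c6 ⇒ r1c6=6.
Step 5. [r3c6∈{2,5,9}] r3c6 is the only open cell in col 6 admitting 5. So r3c6=5.
Step 6. [r8c6∈{2,3,8}] 8 has one home in row 8: r8c6 ⇒ r8c6=8.
Step 7. [r3c9∈{4,9}] in col 9, 9 fits only at r3c9 ⇒ r3c9=9.
Step 8. [r8c1∈{1}] nothing but 1 survives at r8c1 ⇒ r8c1=1.
Step 9. [r3c8∈{4,6}] in col 8, 6 fits only at r3c8 ⇒ r3c8=6.
Step 10. [r5c6∈{7}] only 7 remains possible at r5c6, so r5c6=7.
Step 11. [r2c6∈{2,9}] in row 2, 9 fits only at r2c6. So r2c6=9.
Step 12. [r9c6∈{3}] r9c6 has the single candidate 3, so r9c6=3.
Step 13. [r6c4∈{5}] r6c4 has the single candidate 5 ⇒ r6c4=5.
Step 14. [r2c3∈{6}] r2c3 has the single candidate 6 ⇒ r2c3=6.
Step 15. [r1c7∈{5}] r1c7 is down to just 5. So r1c7=5.
Step 16. [r3c7∈{2}] nothing but 2 survives at r3c7, so r3c7=2.
Step 17. [r4c3∈{7}] r4c3 is down to just 7 ⇒ r4c3=7.
Step 18. [r3c3∈{8}] r3c3 is down to just 8. So r3c3=8.
Step 19. [r9c1∈{6}] r9c1's peers cover all but 6 ⇒ r9c1=6.
Step 20. [r7c7∈{1}] only 1 remains possible at r7c7. So r7c7=1.
Step 21. [r2c5∈{2}] nothing but 2 survives at r2c5 ⇒ r2c5=2.
Step 22. [r5c7∈{9}] nothing but 9 survives at r5c7. So r5c7=9.
Step 23. [r9c7∈{8}] r9c7 is down to just 8, so r9c7=8.
Step 24. [r7c6∈{2}] nothing but 2 survives at r7c6, so r7c6=2.
Step 25. [r1c5∈{7}] r1c5 is down to just 7. So r1c5=7.
Step 26. [r8c2∈{3}] r8c2's peers cover all but 3, so r8c2=3.
Step 27. [r6c8∈{4}] r6c8 is down to just 4, so r6c8=4.
Step 28. [r8c8∈{5}] r8c8 is down to just 5. So r8c8=5.
Step 29. [r6c7∈{7}] nothing but 7 survives at r6c7 ⇒ r6c7=7.
Step 30. [r7c1∈{7}] r7c1 is down to just 7 ⇒ r7c1=7.
Step 31. [r4c5∈{8}] r4c5 is down to just 8 ⇒ r4c5=8.
Step 32. [r4c2∈{1}] nothing but 1 survives at r4c2, so r4c2=1.
Step 33. [r1c9∈{4}] only 4 remains possible at r1c9. So r1c9=4.
Step 34. [r3c4∈{4}] only 4 remains possible at r3c4, so r3c4=4.
Step 35. [r8c3∈{2}] r8c3 is down to just 2, so r8c3=2.

Answer: 9 2 1 3 7 6 5 8 4 / 4 5 6 8 2 9 3 7 1 / 3 7 8 4 1 5 2 6 9 / 2 1 7 9 8 4 6 3 5 / 5 4 3 2 6 7 9 1 8 / 8 6 9 5 3 1 7 4 2 / 7 8 5 6 4 2 1 9 3 / 1 3 2 7 9 8 4 5 6 / 6 9 4 1 5 3 8 2 7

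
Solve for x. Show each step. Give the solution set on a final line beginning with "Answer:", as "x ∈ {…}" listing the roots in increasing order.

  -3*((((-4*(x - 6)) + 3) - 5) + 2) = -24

Step 1. [-3*((((-4*(x - 6)) + 3) - 5) + 2) = -24] LHS = -3·(…); ÷-3 both sides ⇒ div: (((-4*(x - 6)) + 3) - 5) + 2 = 8.
Step 2. [(((-4*(x - 6)) + 3) - 5) + 2 = 8] 2 comes off first (subtract 2). So sub: ((-4*(x - 6)) + 3) - 5 = 6.
Step 3. [((-4*(x - 6)) + 3) - 5 = 6] -5 is outermost — add 5 both sides. So sub: (-4*(x - 6)) + 3 = 11.
Step 4. [(-4*(x - 6)) + 3 = 11] 3 comes off first (subtract 3), so sub: -4*(x - 6) = 8.
Step 5. [-4*(x - 6) = 8] leading coefficient -4: divide by -4, so div: x - 6 = -2.
Step 6. [x - 6 = -2] the outer -6 inverts by adding 6 ⇒ sub: x = 4.

Answer: x ∈ {4}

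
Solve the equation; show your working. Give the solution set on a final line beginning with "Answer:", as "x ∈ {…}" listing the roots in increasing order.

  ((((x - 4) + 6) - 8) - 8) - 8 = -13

Step 1. [((((x - 4) + 6) - 8) - 8) - 8 = -13] peel the -8: add 8 from each side. So sub: (((x - 4) + 6) - 8) - 8 = -5.
Step 2. [(((x - 4) + 6) - 8) - 8 = -5] 8 comes off first (add 8). So sub: ((x - 4) + 6) - 8 = 3.
Step 3. [((x - 4) + 6) - 8 = 3] add 8: x sits inside (… - 8), so sub: (x - 4) + 6 = 11.
Step 4. [(x - 4) + 6 = 11] +6 is outermost — subtract 6 both sides. So sub: x - 4 = 5.
Step 5. [x - 4 = 5] add 4: x sits inside (… - 4) ⇒ sub: x = 9.

Answer: x ∈ {9}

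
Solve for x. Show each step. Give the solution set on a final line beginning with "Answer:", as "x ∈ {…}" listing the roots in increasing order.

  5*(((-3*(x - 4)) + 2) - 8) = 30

Step 1. [5*(((-3*(x - 4)) + 2) - 8) = 30] divide by the outer 5 ⇒ div: ((-3*(x - 4)) + 2) - 8 = 6.
Step 2. [((-3*(x - 4)) + 2) - 8 = 6] 8 comes off first (add 8), so sub: (-3*(x - 4)) + 2 = 14.
Step 3. [(-3*(x - 4)) + 2 = 14] the outer +2 inverts by subtracting 2, so sub: -3*(x - 4) = 12.
Step 4. [-3*(x - 4) = 12] LHS = -3·(…); ÷-3 both sides ⇒ div: x - 4 = -4.
Step 5. [x - 4 = -4] -4 is outermost — add 4 both sides ⇒ sub: x = 0.

Answer: x ∈ {0}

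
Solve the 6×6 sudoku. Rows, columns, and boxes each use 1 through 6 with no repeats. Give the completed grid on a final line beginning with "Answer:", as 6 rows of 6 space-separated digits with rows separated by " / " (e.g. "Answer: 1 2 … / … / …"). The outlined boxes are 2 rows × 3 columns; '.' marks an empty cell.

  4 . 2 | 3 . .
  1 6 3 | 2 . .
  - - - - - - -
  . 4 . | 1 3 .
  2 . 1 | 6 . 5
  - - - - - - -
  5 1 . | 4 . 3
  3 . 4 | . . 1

Step 1. [r6c5∈{2,5,6}] in row 6, 6 fits only at r6c5, so r6c5=6.
Step 2. [r2c5∈{4,5}] 5 has one home in row 2: r2c5. So r2c5=5.
Step 3. [r3c1∈{6}] r3c1's peers cover all but 6, so r3c1=6.
Step 4. [r1c5∈{1}] nothing but 1 survives at r1c5, so r1c5=1.
Step 5. [r5c5∈{2}] r5c5's peers cover all but 2 ⇒ r5c5=2.
Step 6. [r4c2∈{3}] r4c2 is down to just 3. So r4c2=3.
Step 7. [r3c3∈{5}] r3c3 is down to just 5, so r3c3=5.
Step 8. [r1c2∈{5}] r1c2's peers cover all but 5. So r1c2=5.
Step 9. [r1c6∈{6}] r1c6 is down to just 6, so r1c6=6.
Step 10. [r2c6∈{4}] only 4 remains possible at r2c6, so r2c6=4.
Step 11. [r5c3∈{6}] r5c3 has the single candidate 6, so r5c3=6.
Step 12. [r3c6∈{2}] r3c6 is down to just 2 ⇒ r3c6=2.
Step 13. [r4c5∈{4}] nothing but 4 survives at r4c5, so r4c5=4.
Step 14. [r6c4∈{5}] nothing but 5 survives at r6c4, so r6c4=5.
Step 15. [r6c2∈{2}] r6c2 is down to just 2. So r6c2=2.

Answer: 4 5 2 3 1 6 / 1 6 3 2 5 4 / 6 4 5 1 3 2 / 2 3 1 6 4 5 / 5 1 6 4 2 3 / 3 2 4 5 6 1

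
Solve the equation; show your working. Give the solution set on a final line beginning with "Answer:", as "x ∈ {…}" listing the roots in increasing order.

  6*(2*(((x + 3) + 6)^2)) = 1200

Step 1. [6*(2*(((x + 3) + 6)^2)) = 1200] 6·(inner) — divide through by 6, so div: 2*(((x + 3) + 6)^2) = 200.
Step 2. [2*(((x + 3) + 6)^2) = 200] 2·(inner) — divide through by 2 ⇒ div: ((x + 3) + 6)^2 = 100.
Step 3. [((x + 3) + 6)^2 = 100] LHS squared, RHS 100 ≥ 0: apply √ (±) ⇒ sqrt: (x + 3) + 6 = 10 or -10.
Step 4. [(x + 3) + 6 = 10 or -10] 6 comes off first (subtract 6) ⇒ sub: x + 3 = 4 or -16.
Step 5. [x + 3 = 4 or -16] +3 is outermost — subtract 3 both sides. So sub: x = 1 or -19.

Answer: x ∈ {-19, 1}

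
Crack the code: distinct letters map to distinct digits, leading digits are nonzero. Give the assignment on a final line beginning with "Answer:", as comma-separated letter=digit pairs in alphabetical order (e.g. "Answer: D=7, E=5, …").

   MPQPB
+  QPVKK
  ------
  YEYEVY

Step 1. [col 1: B + K ≡ Y (mod 10)] Y=1 is one option consistent with column 1 (B + K ≡ Y (mod 10), carry-in 0) — take it. So Y=1.
Step 2. [col 1: B + K ≡ Y (mod 10)] no forcing yet in column 1 (carry-in 0); K=2 is free and consistent — try it. So K=2.
Step 3. [col 1: B + K ≡ Y (mod 10)] column 1: given K=2, Y=1, carry-in 0, and digits 1,2 already taken and all letters distinct, B+K≡Y (mod 10) forces B=9 ⇒ B=9.
Step 4. [col 2: P + K ≡ V (mod 10)] no forcing yet in column 2 (carry-in 1); V=8 is free and consistent — try it ⇒ V=8.
Step 5. [col 2: P + K ≡ V (mod 10)] from column 2 (K=2, V=8, carry-in 1, digits 1,2,8,9 already taken and all letters distinct): P must equal 5 ⇒ P=5.
Step 6. [col 3: Q + V ≡ E (mod 10)] column 3: given V=8, carry-in 0, and digits 1,2,5,8,9 already taken and all letters distinct, Q+V≡E (mod 10) forces Q=6, so Q=6.
Step 7. [col 3: Q + V ≡ E (mod 10)] column 3: given Q=6, V=8, carry-in 0, and digits 1,2,5,6,8,9 already taken and all letters distinct, Q+V≡E (mod 10) forces E=4 ⇒ E=4.
Step 8. [col 5: M + Q ≡ E (mod 10)] column 5 reads M+Q+carry(1)=E with Q=6, E=4; with digits 1,2,4,5,6,8,9 already taken and all letters distinct, the only value for M is 7, so M=7.

Answer: B=9, E=4, K=2, M=7, P=5, Q=6, V=8, Y=1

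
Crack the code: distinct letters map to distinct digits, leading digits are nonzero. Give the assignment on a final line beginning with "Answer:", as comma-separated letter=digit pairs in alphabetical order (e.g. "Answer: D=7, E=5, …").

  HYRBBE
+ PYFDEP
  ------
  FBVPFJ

Step 1. [col 1: E + P ≡ J (mod 10)] column 1 (E + P ≡ J (mod 10), carry-in 0) doesn't pin J yet; pick J=9 and continue, so J=9.
Step 2. [col 1: E + P ≡ J (mod 10)] column 1 (E + P ≡ J (mod 10), carry-in 0) doesn't pin E yet; pick E=6 and continue. So E=6.
Step 3. [col 1: E + P ≡ J (mod 10)] column 1: given E=6, J=9, carry-in 0, and digits 6,9 already taken and all letters distinct, E+P≡J (mod 10) forces P=3. So P=3.
Step 4. [col 2: B + E ≡ F (mod 10)] B=1 is one option consistent with column 2 (B + E ≡ F (mod 10), carry-in 0) — take it ⇒ B=1.
Step 5. [col 2: B + E ≡ F (mod 10)] from column 2 (B=1, E=6, carry-in 0, digits 1,3,6,9 already taken and all letters distinct): F must equal 7, so F=7.
Step 6. [col 3: B + D ≡ P (mod 10)] column 3: given B=1, P=3, carry-in 0, and digits 1,3,6,7,9 already taken and all letters distinct, B+D≡P (mod 10) forces D=2. So D=2.
Step 7. [col 4: R + F ≡ V (mod 10)] from column 4 (F=7, carry-in 0, digits 1,2,3,6,7,9 already taken and all letters distinct): R must equal 8, so R=8.
Step 8. [col 4: R + F ≡ V (mod 10)] from column 4 (R=8, F=7, carry-in 0, digits 1,2,3,6,7,8,9 already taken and all letters distinct): V must equal 5, so V=5.
Step 9. [col 5: Y + Y ≡ B (mod 10)] column 5 reads Y+Y+carry(1)=B with B=1; with digits 1,2,3,5,6,7,8,9 already taken and all letters distinct, the only value for Y is 0. So Y=0.
Step 10. [col 6: H + P ≡ F (mod 10)] column 6 reads H+P+carry(0)=F with P=3, F=7; with digits 0,1,2,3,5,6,7,8,9 already taken and all letters distinct, the only value for H is 4, so H=4.

Answer: B=1, D=2, E=6, F=7, H=4, J=9, P=3, R=8, V=5, Y=0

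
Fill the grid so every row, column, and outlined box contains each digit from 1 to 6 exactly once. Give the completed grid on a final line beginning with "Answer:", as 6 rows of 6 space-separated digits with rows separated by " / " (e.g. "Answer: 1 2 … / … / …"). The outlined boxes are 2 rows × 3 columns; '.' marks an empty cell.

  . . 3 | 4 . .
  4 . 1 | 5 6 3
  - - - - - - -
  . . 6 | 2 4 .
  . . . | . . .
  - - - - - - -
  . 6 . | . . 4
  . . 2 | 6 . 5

Step 1. [r3c6∈{1}] only 1 remains possible at r3c6 ⇒ r3c6=1.
Step 2. [r4c4∈{3}] r4c4's peers cover all but 3, so r4c4=3.
Step 3. [r5c5∈{1,2,3}] across row 5, 2 lands solely at r5c5. So r5c5=2.
Step 4. [r5c1∈{1,3,5}] in row 5, 3 fits only at r5c1. So r5c1=3.
Step 5. [r3c1∈{5}] r3c1 is down to just 5 ⇒ r3c1=5.
Step 6. [r2c2∈{2}] r2c2 has the single candidate 2 ⇒ r2c2=2.
Step 7. [r6c1∈{1}] r6c1 is down to just 1 ⇒ r6c1=1.
Step 8. [r6c2∈{4}] r6c2 has the single candidate 4 ⇒ r6c2=4.
Step 9. [r4c6∈{6}] r4c6's peers cover all but 6 ⇒ r4c6=6.
Step 10. [r4c2∈{1}] r4c2's peers cover all but 1 ⇒ r4c2=1.
Step 11. [r1c2∈{5}] nothing but 5 survives at r1c2. So r1c2=5.
Step 12. [r1c6∈{2}] nothing but 2 survives at r1c6. So r1c6=2.
Step 13. [r6c5∈{3}] nothing but 3 survives at r6c5 ⇒ r6c5=3.
Step 14. [r1c5∈{1}] nothing but 1 survives at r1c5, so r1c5=1.
Step 15. [r3c2∈{3}] r3c2's peers cover all but 3 ⇒ r3c2=3.
Step 16. [r5c3∈{5}] r5c3 has the single candidate 5, so r5c3=5.
Step 17. [r1c1∈{6}] r1c1 has the single candidate 6, so r1c1=6.
Step 18. [r4c3∈{4}] r4c3 has the single candidate 4, so r4c3=4.
Step 19. [r4c5∈{5}] r4c5's peers cover all but 5 ⇒ r4c5=5.
Step 20. [r4c1∈{2}] only 2 remains possible at r4c1. So r4c1=2.
Step 21. [r5c4∈{1}] r5c4 has the single candidate 1, so r5c4=1.

Answer: 6 5 3 4 1 2 / 4 2 1 5 6 3 / 5 3 6 2 4 1 / 2 1 4 3 5 6 / 3 6 5 1 2 4 / 1 4 2 6 3 5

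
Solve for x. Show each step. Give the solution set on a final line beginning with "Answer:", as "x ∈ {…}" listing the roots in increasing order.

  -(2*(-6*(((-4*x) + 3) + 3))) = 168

Step 1. [-(2*(-6*(((-4*x) + 3) + 3))) = 168] LHS negated; negate both sides. So neg: 2*(-6*(((-4*x) + 3) + 3)) = -168.
Step 2. [2*(-6*(((-4*x) + 3) + 3)) = -168] LHS = 2·(…); ÷2 both sides, so div: -6*(((-4*x) + 3) + 3) = -84.
Step 3. [-6*(((-4*x) + 3) + 3) = -84] leading coefficient -6: divide by -6. So div: ((-4*x) + 3) + 3 = 14.
Step 4. [((-4*x) + 3) + 3 = 14] peel the +3: subtract 3 from each side, so sub: (-4*x) + 3 = 11.
Step 5. [(-4*x) + 3 = 11] 3 comes off first (subtract 3), so sub: -4*x = 8.
Step 6. [-4*x = 8] -4 out front; divide by -4, so div: x = -2.

Answer: x ∈ {-2}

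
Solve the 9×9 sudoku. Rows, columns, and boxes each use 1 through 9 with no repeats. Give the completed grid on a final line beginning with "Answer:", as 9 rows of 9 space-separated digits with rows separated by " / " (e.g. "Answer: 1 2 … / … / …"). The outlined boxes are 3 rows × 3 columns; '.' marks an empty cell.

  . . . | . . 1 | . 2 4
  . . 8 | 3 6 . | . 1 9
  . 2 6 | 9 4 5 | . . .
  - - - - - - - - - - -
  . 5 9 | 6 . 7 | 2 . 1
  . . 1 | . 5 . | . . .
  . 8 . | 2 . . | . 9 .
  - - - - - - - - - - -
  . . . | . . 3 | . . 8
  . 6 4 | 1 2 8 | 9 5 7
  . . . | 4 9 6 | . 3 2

Step 1. [r1c7∈{3,5,6,7,8}] 6 has one home in row 1: r1c7, so r1c7=6.
Step 2. [r7c5∈{7}] r7c5 has the single candidate 7 ⇒ r7c5=7.
Step 3. [r5c1∈{2,3,4,6,7}] in row 5, 2 fits only at r5c1. So r5c1=2.
Step 4. [r3c9∈{3}] nothing but 3 survives at r3c9. So r3c9=3.
Step 5. [r6c1∈{3,4,6,7}] r6c1 is the only open cell in col 1 admitting 6. So r6c1=6.
Step 6. [r5c4∈{8}] r5c4 is down to just 8. So r5c4=8.
Step 7. [r1c4∈{7}] only 7 remains possible at r1c4. So r1c4=7.
Step 8. [r9c1∈{1,5,7,8}] 8 has one home in row 9: r9c1, so r9c1=8.
Step 9. [r9c3∈{5,7}] r9c3 is the only open cell in row 9 admitting 5, so r9c3=5.
Step 10. [r1c3∈{3}] r1c3 is down to just 3, so r1c3=3.
Step 11. [r5c2∈{3,4,7}] col 2 places 3 nowhere but r5c2 ⇒ r5c2=3.
Step 12. [r6c7∈{3,4,5,7}] 3 has one home in col 7: r6c7. So r6c7=3.
Step 13. [r2c2∈{4,7}] across col 2, 4 lands solely at r2c2, so r2c2=4.
Step 14. [r7c8∈{4,6}] 6 has one home in row 7: r7c8. So r7c8=6.
Step 15. [r4c8∈{4,8}] row 4 places 8 nowhere but r4c8, so r4c8=8.
Step 16. [r3c8∈{7}] r3c8's peers cover all but 7. So r3c8=7.
Step 17. [r7c7∈{1,4}] row 7 places 4 nowhere but r7c7, so r7c7=4.
Step 18. [r1c2∈{9}] only 9 remains possible at r1c2 ⇒ r1c2=9.
Step 19. [r7c2∈{1}] nothing but 1 survives at r7c2, so r7c2=1.
Step 20. [r6c6∈{4}] nothing but 4 survives at r6c6. So r6c6=4.
Step 21. [r2c1∈{5,7}] 7 has one home in row 2: r2c1. So r2c1=7.
Step 22. [r7c1∈{9}] nothing but 9 survives at r7c1 ⇒ r7c1=9.
Step 23. [r2c6∈{2}] r2c6 is down to just 2. So r2c6=2.
Step 24. [r3c1∈{1}] nothing but 1 survives at r3c1 ⇒ r3c1=1.
Step 25. [r5c7∈{7}] r5c7 has the single candidate 7 ⇒ r5c7=7.
Step 26. [r8c1∈{3}] r8c1 is down to just 3, so r8c1=3.
Step 27. [r3c7∈{8}] only 8 remains possible at r3c7. So r3c7=8.
Step 28. [r5c6∈{9}] r5c6's peers cover all but 9 ⇒ r5c6=9.
Step 29. [r6c9∈{5}] r6c9 is down to just 5, so r6c9=5.
Step 30. [r1c1∈{5}] r1c1 is down to just 5 ⇒ r1c1=5.
Step 31. [r6c5∈{1}] only 1 remains possible at r6c5, so r6c5=1.
Step 32. [r4c1∈{4}] r4c1 is down to just 4. So r4c1=4.
Step 33. [r6c3∈{7}] r6c3 is down to just 7, so r6c3=7.
Step 34. [r1c5∈{8}] nothing but 8 survives at r1c5, so r1c5=8.
Step 35. [r7c3∈{2}] r7c3 is down to just 2. So r7c3=2.
Step 36. [r7c4∈{5}] r7c4 is down to just 5, so r7c4=5.
Step 37. [r5c8∈{4}] r5c8 is down to just 4, so r5c8=4.
Step 38. [r4c5∈{3}] r4c5 is down to just 3. So r4c5=3.
Step 39. [r5c9∈{6}] r5c9 is down to just 6. So r5c9=6.
Step 40. [r2c7∈{5}] r2c7 is down to just 5. So r2c7=5.
Step 41. [r9c7∈{1}] only 1 remains possible at r9c7, so r9c7=1.
Step 42. [r9c2∈{7}] r9c2 has the single candidate 7 ⇒ r9c2=7.

Answer: 5 9 3 7 8 1 6 2 4 / 7 4 8 3 6 2 5 1 9 / 1 2 6 9 4 5 8 7 3 / 4 5 9 6 3 7 2 8 1 / 2 3 1 8 5 9 7 4 6 / 6 8 7 2 1 4 3 9 5 / 9 1 2 5 7 3 4 6 8 / 3 6 4 1 2 8 9 5 7 / 8 7 5 4 9 6 1 3 2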